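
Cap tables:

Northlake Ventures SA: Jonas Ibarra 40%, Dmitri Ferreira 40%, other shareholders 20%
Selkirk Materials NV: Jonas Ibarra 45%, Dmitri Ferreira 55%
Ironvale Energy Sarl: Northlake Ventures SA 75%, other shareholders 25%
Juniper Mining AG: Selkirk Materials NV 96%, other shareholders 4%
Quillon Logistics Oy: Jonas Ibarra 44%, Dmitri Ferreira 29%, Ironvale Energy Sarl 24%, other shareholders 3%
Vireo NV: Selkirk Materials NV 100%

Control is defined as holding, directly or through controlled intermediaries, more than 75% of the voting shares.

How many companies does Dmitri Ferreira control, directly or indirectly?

Dmitri's largest direct stake is 55% in Selkirk, which does not meet the threshold.
Dmitri controls 0 companies.

0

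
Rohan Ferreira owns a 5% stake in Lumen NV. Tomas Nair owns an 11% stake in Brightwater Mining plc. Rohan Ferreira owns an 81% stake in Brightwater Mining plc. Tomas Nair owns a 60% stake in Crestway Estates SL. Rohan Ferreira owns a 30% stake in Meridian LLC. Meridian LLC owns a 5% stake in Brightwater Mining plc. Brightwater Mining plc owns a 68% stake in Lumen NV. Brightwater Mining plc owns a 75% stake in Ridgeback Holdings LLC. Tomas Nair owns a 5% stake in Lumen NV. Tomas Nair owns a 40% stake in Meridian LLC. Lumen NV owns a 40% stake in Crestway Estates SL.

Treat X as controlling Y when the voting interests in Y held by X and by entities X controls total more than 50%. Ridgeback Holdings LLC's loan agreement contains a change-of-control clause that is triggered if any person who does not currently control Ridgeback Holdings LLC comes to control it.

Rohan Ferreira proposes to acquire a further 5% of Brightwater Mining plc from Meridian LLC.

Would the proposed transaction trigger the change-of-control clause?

No

The purchase adds only to Rohan's holdings (Meridian's stake shrinks), so Rohan is the only person who could newly come to control Ridgeback.
Rohan holds 81% of Brightwater, so Rohan controls Brightwater.
Brightwater holds 75% of Ridgeback, so Rohan controls Ridgeback.
So Rohan already controls Ridgeback before the transaction.
After the purchase, Rohan's direct stake in Brightwater rises to 81% + 5% = 86%, and Meridian's stake falls to 0%.
Rohan controlled Ridgeback already, so this is not a new person acquiring control; every other person's position is unchanged or reduced.
No new person acquires control, so the clause is not triggered.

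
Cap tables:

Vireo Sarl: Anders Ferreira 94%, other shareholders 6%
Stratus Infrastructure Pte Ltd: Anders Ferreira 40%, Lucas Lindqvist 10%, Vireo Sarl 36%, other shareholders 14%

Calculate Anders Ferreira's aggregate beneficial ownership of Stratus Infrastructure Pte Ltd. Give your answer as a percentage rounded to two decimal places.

Anders reaches Stratus along 2 paths.
Direct stake: 40% = 40%.
Via Vireo: 94% × 36% = 33.84%.
Total: 40% + 33.84% = 73.84%.

73.84%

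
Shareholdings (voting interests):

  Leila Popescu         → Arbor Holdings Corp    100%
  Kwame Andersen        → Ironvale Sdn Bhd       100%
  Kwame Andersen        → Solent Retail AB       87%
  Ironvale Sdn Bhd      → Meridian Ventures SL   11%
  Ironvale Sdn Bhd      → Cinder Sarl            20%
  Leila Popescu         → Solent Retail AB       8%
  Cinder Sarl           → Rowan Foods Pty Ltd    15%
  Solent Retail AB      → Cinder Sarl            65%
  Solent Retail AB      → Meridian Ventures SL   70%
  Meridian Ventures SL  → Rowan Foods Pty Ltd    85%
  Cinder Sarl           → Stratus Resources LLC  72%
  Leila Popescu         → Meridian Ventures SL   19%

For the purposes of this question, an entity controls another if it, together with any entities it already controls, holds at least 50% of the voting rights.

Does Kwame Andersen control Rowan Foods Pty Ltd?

Kwame holds 100% of Ironvale, so Kwame controls Ironvale.
Kwame holds 87% of Solent, so Kwame controls Solent.
Ironvale and Solent together hold 11% + 70% = 81% of Meridian, so Kwame controls Meridian.
Ironvale and Solent together hold 20% + 65% = 85% of Cinder, so Kwame controls Cinder.
Meridian and Cinder together hold 85% + 15% = 100% of Rowan, so Kwame controls Rowan.

Yes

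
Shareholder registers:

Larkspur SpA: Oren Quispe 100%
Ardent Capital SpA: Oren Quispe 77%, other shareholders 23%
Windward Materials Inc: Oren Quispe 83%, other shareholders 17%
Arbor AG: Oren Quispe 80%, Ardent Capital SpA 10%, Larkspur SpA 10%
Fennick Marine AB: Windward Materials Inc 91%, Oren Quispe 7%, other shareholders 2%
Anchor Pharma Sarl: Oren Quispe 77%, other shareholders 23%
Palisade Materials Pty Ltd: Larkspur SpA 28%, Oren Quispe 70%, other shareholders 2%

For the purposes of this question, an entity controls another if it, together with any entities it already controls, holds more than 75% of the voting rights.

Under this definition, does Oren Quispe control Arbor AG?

Oren holds 100% of Larkspur, so Oren controls Larkspur.
Oren holds 77% of Ardent, so Oren controls Ardent.
Oren and Ardent and Larkspur together hold 80% + 10% + 10% = 100% of Arbor, so Oren controls Arbor.

Yes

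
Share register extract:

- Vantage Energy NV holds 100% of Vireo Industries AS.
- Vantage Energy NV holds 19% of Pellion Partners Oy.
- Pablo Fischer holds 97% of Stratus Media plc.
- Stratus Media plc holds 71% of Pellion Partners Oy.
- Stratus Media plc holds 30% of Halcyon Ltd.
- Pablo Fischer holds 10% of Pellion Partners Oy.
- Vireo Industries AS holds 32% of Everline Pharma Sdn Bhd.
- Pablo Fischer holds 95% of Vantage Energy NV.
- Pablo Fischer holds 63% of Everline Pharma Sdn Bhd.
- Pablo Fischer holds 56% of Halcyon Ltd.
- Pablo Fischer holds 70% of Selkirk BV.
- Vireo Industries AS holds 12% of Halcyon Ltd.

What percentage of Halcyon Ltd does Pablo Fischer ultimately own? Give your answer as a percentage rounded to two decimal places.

Pablo reaches Halcyon along 3 paths.
Via Stratus: 97% × 30% = 29.1%.
Via Vantage → Vireo: 95% × 100% × 12% = 11.4%.
Direct stake: 56% = 56%.
Total: 29.1% + 11.4% + 56% = 96.5%.
Rounded: 96.50%.

96.50%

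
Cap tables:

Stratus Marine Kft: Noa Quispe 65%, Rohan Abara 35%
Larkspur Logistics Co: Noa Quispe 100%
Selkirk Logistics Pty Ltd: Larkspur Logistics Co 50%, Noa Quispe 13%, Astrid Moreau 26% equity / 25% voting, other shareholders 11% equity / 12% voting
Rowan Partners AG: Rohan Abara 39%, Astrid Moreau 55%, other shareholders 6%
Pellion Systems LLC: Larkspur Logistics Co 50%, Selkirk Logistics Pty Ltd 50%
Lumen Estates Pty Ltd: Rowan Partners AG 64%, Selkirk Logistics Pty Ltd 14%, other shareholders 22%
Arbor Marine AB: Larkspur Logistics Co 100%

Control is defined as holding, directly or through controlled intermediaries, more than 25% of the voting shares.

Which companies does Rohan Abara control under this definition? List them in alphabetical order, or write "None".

Lumen Estates Pty Ltd, Rowan Partners AG, Stratus Marine Kft

Rohan holds 35% of Stratus, so Rohan controls Stratus.
Rohan holds 39% of Rowan, so Rohan controls Rowan.
Rowan holds 64% of Lumen, so Rohan controls Lumen.
No other company's threshold is met.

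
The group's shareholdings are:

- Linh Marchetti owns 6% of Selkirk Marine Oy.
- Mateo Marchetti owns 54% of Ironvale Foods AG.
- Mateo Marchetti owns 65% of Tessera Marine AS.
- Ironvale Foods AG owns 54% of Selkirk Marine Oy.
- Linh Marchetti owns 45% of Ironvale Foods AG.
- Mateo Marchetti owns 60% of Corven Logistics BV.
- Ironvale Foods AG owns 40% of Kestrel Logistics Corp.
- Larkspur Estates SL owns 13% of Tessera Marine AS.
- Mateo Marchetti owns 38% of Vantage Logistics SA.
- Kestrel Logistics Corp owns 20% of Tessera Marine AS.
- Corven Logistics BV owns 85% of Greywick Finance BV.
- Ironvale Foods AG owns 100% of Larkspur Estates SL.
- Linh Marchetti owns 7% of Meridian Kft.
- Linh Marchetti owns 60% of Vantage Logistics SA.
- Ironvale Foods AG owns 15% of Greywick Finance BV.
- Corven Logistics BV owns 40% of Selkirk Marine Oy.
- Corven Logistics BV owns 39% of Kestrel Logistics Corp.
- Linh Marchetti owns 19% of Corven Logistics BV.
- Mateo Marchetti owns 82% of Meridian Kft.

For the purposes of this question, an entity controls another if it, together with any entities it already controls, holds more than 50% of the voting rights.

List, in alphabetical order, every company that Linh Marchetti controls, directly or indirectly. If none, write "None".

Vantage Logistics SA

Linh holds 60% of Vantage, so Linh controls Vantage.
No other company's threshold is met.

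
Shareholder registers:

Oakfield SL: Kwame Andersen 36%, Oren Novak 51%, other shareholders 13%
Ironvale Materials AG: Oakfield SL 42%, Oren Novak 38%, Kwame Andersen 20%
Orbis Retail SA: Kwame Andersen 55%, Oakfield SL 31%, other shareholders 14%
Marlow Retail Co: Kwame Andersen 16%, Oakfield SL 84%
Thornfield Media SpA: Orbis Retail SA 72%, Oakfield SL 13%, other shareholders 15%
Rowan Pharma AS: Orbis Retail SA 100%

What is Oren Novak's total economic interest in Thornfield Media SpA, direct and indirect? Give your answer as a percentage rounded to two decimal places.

Oren reaches Thornfield along 2 paths.
Via Oakfield → Orbis: 51% × 31% × 72% = 11.3832%.
Via Oakfield: 51% × 13% = 6.63%.
Total: 11.3832% + 6.63% = 18.0132%.
Rounded: 18.01%.

18.01%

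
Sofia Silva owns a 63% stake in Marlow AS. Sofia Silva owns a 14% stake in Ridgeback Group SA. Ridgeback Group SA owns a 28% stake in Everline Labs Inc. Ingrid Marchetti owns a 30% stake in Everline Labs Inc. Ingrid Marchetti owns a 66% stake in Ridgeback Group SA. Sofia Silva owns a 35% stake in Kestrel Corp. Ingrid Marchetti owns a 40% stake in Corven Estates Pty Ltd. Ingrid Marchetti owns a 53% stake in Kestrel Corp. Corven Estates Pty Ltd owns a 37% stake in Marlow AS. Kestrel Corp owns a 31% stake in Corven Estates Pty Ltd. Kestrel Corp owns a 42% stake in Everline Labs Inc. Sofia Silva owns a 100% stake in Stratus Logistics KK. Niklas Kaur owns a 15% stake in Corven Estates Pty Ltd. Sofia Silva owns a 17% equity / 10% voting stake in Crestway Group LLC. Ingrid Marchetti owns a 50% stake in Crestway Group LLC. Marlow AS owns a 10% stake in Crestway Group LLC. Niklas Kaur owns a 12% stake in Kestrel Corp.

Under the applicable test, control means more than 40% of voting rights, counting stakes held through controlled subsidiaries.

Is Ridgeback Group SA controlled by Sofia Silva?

Sofia holds 100% of Stratus, so Sofia controls Stratus.
Sofia holds 63% of Marlow, so Sofia controls Marlow.
In Ridgeback, Sofia's side holds only 14%, not > 40%.
So Sofia does not control Ridgeback.

No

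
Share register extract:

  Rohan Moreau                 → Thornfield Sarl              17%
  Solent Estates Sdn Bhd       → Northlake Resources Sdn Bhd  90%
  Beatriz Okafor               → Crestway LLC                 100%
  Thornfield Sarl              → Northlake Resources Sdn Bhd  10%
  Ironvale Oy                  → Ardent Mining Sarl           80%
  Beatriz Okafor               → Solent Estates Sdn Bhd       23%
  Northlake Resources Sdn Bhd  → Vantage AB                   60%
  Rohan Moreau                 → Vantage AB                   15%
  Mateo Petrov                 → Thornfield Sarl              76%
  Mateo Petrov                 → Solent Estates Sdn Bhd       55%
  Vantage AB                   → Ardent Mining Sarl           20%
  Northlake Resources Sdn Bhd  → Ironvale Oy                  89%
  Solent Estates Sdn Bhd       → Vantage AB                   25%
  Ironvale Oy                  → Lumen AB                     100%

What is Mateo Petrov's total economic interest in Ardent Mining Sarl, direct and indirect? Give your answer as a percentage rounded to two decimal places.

Mateo reaches Ardent along 5 paths.
Via Solent → Northlake → Ironvale: 55% × 90% × 89% × 80% = 35.244%.
Via Thornfield → Northlake → Ironvale: 76% × 10% × 89% × 80% = 5.4112%.
Via Solent → Northlake → Vantage: 55% × 90% × 60% × 20% = 5.94%.
Via Thornfield → Northlake → Vantage: 76% × 10% × 60% × 20% = 0.912%.
Via Solent → Vantage: 55% × 25% × 20% = 2.75%.
Total: 35.244% + 5.4112% + 5.94% + 0.912% + 2.75% = 50.2572%.
Rounded: 50.26%.

50.26%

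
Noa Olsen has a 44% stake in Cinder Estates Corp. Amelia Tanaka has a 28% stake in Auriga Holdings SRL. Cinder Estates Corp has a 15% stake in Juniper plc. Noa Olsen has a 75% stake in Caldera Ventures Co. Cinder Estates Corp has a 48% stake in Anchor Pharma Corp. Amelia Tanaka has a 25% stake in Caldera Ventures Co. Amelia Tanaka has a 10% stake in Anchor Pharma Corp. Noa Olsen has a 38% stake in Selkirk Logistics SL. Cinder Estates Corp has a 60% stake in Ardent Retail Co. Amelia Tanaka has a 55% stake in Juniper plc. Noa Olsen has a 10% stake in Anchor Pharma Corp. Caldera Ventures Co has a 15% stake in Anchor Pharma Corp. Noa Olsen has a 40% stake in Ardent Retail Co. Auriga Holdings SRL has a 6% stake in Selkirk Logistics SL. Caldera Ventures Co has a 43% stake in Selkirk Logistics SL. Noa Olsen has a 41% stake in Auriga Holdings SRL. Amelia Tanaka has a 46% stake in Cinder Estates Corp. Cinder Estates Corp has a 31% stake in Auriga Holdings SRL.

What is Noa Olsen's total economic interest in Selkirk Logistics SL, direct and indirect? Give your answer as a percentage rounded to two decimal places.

Noa reaches Selkirk along 4 paths.
Via Caldera: 75% × 43% = 32.25%.
Direct stake: 38% = 38%.
Via Auriga: 41% × 6% = 2.46%.
Via Cinder → Auriga: 44% × 31% × 6% = 0.8184%.
Total: 32.25% + 38% + 2.46% + 0.8184% = 73.5284%.
Rounded: 73.53%.

73.53%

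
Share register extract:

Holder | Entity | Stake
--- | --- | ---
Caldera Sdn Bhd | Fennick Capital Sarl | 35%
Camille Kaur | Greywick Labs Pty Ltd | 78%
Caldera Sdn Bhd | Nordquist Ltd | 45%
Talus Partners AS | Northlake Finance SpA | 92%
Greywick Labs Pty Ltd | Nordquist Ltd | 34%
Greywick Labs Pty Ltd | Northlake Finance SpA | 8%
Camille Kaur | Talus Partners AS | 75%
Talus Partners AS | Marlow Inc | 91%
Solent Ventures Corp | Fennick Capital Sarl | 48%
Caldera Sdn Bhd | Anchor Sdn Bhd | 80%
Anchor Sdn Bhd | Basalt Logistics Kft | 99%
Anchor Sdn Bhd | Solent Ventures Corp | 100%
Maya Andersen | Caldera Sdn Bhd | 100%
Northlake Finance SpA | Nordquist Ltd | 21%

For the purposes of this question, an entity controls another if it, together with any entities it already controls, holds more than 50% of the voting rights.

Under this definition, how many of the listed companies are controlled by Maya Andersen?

Maya holds 100% of Caldera, so Maya controls Caldera.
Caldera holds 80% of Anchor, so Maya controls Anchor.
Anchor holds 99% of Basalt, so Maya controls Basalt.
Anchor holds 100% of Solent, so Maya controls Solent.
Caldera and Solent together hold 35% + 48% = 83% of Fennick, so Maya controls Fennick.
No other company's threshold is met.
Maya controls 5 companies.

5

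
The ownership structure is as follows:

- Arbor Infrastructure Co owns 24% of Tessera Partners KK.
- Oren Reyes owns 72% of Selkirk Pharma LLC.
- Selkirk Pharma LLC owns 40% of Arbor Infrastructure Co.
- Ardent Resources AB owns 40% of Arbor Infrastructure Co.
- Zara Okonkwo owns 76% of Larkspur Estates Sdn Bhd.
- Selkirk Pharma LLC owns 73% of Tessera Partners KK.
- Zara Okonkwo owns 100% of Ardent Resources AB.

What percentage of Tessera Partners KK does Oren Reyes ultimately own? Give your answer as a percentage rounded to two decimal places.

59.47%

Oren reaches Tessera along 2 paths.
Via Selkirk: 72% × 73% = 52.56%.
Via Selkirk → Arbor: 72% × 40% × 24% = 6.912%.
Total: 52.56% + 6.912% = 59.472%.
Rounded: 59.47%.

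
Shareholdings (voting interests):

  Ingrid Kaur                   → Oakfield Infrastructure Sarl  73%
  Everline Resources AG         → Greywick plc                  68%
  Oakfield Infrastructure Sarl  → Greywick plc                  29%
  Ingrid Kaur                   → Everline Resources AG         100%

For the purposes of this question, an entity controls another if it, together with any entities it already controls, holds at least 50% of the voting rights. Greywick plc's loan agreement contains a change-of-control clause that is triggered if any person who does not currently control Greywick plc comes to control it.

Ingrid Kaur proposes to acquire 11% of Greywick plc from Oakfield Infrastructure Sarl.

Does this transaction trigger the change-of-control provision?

No

The purchase adds only to Ingrid's holdings (Oakfield's stake shrinks), so Ingrid is the only person who could newly come to control Greywick.
Ingrid holds 100% of Everline, so Ingrid controls Everline.
Ingrid holds 73% of Oakfield, so Ingrid controls Oakfield.
Oakfield and Everline together hold 29% + 68% = 97% of Greywick, so Ingrid controls Greywick.
So Ingrid already controls Greywick before the transaction.
After the purchase, Ingrid holds 11% of Greywick directly, and Oakfield's stake falls to 18%.
Ingrid controlled Greywick already, so this is not a new person acquiring control; every other person's position is unchanged or reduced.
No new person acquires control, so the clause is not triggered.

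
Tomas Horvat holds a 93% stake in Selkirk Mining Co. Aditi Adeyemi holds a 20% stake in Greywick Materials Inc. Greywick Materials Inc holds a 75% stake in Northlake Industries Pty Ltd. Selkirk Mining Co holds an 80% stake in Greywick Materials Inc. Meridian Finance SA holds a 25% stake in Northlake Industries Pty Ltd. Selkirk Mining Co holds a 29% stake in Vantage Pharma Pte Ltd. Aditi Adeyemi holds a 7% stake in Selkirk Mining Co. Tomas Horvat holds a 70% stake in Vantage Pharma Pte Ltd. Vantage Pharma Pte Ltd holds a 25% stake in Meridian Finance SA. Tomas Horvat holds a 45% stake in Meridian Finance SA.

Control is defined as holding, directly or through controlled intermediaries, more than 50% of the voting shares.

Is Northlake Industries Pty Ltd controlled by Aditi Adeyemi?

Aditi's largest direct stake is 20% in Greywick, which does not meet the threshold, so Aditi controls no company.
Neither Aditi nor any entity Aditi controls holds any voting interest in Northlake.
So Aditi does not control Northlake.

No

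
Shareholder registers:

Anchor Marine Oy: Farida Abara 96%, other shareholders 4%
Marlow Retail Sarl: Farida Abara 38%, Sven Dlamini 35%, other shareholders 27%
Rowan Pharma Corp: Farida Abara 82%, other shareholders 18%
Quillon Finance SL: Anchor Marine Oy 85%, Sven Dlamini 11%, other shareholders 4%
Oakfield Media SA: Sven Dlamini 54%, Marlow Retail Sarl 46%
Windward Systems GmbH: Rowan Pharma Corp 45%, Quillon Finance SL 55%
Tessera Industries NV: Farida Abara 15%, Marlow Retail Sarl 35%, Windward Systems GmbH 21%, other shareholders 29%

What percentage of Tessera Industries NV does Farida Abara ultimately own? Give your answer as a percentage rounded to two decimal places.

45.47%

Farida reaches Tessera along 4 paths.
Direct stake: 15% = 15%.
Via Marlow: 38% × 35% = 13.3%.
Via Rowan → Windward: 82% × 45% × 21% = 7.749%.
Via Anchor → Quillon → Windward: 96% × 85% × 55% × 21% = 9.4248%.
Total: 15% + 13.3% + 7.749% + 9.4248% = 45.4738%.
Rounded: 45.47%.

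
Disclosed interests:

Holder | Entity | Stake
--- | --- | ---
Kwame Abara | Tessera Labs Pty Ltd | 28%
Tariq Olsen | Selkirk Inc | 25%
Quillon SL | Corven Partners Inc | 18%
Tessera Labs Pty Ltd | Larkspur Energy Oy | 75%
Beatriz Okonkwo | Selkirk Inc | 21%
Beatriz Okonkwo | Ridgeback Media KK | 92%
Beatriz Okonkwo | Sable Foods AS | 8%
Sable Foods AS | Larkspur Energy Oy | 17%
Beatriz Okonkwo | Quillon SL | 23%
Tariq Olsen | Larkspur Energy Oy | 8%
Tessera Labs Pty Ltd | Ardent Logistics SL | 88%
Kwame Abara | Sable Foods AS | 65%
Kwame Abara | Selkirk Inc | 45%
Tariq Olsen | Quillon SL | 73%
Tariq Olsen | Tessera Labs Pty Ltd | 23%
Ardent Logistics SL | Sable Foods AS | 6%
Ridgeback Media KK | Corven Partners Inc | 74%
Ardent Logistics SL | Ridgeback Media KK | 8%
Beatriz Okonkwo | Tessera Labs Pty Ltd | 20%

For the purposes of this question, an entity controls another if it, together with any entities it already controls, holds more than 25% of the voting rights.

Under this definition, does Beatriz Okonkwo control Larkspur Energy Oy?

No

Beatriz holds 92% of Ridgeback, so Beatriz controls Ridgeback.
Ridgeback holds 74% of Corven, so Beatriz controls Corven.
Neither Beatriz nor any entity Beatriz controls holds any voting interest in Larkspur.
So Beatriz does not control Larkspur.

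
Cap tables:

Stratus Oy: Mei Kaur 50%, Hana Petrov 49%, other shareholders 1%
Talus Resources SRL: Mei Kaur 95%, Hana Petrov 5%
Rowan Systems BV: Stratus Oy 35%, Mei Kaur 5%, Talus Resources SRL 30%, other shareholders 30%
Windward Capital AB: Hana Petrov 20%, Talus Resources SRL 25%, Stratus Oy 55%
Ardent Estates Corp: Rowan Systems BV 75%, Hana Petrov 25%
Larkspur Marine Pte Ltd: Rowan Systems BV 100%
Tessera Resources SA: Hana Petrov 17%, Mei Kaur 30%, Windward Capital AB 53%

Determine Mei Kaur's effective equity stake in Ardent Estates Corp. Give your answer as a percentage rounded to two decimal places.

38.25%

Mei reaches Ardent along 3 paths.
Via Stratus → Rowan: 50% × 35% × 75% = 13.125%.
Via Rowan: 5% × 75% = 3.75%.
Via Talus → Rowan: 95% × 30% × 75% = 21.375%.
Total: 13.125% + 3.75% + 21.375% = 38.25%.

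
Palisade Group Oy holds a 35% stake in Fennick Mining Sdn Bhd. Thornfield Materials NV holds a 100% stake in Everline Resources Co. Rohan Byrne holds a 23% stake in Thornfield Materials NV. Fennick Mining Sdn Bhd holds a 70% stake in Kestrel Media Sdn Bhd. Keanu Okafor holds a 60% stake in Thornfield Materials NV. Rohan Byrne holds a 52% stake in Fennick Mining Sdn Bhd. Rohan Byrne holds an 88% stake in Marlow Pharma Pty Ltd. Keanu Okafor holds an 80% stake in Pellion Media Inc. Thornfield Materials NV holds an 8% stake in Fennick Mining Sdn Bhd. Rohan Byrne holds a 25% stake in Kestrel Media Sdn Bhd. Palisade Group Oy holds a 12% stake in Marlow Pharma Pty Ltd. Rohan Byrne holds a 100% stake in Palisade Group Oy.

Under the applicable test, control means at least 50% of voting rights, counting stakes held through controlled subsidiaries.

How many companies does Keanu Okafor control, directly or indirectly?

Keanu holds 60% of Thornfield, so Keanu controls Thornfield.
Keanu holds 80% of Pellion, so Keanu controls Pellion.
Thornfield holds 100% of Everline, so Keanu controls Everline.
No other company's threshold is met.
Keanu controls 3 companies.

3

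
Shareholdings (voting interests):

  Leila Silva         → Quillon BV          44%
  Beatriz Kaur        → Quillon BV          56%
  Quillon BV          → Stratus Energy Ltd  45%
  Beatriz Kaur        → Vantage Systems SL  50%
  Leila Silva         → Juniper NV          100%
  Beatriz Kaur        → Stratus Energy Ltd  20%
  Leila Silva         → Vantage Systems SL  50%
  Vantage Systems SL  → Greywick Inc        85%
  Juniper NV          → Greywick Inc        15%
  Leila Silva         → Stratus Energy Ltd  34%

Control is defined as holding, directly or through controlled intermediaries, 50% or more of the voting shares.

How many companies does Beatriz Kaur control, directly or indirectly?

4

Beatriz holds 56% of Quillon, so Beatriz controls Quillon.
Beatriz and Quillon together hold 20% + 45% = 65% of Stratus, so Beatriz controls Stratus.
Beatriz holds 50% of Vantage, so Beatriz controls Vantage.
Vantage holds 85% of Greywick, so Beatriz controls Greywick.
No other company's threshold is met.
Beatriz controls 4 companies.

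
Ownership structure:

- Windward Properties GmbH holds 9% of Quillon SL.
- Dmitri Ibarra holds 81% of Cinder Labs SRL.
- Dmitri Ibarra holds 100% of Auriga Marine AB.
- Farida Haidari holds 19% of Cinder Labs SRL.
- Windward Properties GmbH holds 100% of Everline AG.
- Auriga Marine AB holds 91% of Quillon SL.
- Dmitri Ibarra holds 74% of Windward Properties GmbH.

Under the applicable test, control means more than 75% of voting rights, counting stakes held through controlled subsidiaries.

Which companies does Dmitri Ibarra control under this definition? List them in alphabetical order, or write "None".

Auriga Marine AB, Cinder Labs SRL, Quillon SL

Dmitri holds 81% of Cinder, so Dmitri controls Cinder.
Dmitri holds 100% of Auriga, so Dmitri controls Auriga.
Auriga holds 91% of Quillon, so Dmitri controls Quillon.
No other company's threshold is met.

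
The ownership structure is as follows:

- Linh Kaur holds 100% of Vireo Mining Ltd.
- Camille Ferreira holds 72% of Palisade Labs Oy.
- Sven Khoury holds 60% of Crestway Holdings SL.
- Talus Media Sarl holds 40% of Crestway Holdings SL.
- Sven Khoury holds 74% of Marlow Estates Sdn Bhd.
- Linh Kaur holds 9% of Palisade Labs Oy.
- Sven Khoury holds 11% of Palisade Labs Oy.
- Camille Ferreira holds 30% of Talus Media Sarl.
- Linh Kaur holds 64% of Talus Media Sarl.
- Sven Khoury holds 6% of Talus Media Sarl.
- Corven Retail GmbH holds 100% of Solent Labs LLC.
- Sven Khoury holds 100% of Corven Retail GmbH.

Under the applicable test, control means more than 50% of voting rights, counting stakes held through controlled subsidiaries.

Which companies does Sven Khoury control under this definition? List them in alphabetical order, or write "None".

Sven holds 100% of Corven, so Sven controls Corven.
Sven holds 74% of Marlow, so Sven controls Marlow.
Sven holds 60% of Crestway, so Sven controls Crestway.
Corven holds 100% of Solent, so Sven controls Solent.
No other company's threshold is met.

Corven Retail GmbH, Crestway Holdings SL, Marlow Estates Sdn Bhd, Solent Labs LLC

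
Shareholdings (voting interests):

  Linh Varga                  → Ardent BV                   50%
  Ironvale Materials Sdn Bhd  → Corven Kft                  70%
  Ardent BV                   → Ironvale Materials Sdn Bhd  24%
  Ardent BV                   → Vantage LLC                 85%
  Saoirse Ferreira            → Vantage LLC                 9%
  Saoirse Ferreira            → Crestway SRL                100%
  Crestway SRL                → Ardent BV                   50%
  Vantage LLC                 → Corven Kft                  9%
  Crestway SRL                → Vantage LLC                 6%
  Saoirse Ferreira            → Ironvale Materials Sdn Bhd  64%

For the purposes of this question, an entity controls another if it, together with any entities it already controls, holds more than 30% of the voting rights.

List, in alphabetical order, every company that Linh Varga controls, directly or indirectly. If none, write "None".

Ardent BV, Vantage LLC

Linh holds 50% of Ardent, so Linh controls Ardent.
Ardent holds 85% of Vantage, so Linh controls Vantage.
No other company's threshold is met.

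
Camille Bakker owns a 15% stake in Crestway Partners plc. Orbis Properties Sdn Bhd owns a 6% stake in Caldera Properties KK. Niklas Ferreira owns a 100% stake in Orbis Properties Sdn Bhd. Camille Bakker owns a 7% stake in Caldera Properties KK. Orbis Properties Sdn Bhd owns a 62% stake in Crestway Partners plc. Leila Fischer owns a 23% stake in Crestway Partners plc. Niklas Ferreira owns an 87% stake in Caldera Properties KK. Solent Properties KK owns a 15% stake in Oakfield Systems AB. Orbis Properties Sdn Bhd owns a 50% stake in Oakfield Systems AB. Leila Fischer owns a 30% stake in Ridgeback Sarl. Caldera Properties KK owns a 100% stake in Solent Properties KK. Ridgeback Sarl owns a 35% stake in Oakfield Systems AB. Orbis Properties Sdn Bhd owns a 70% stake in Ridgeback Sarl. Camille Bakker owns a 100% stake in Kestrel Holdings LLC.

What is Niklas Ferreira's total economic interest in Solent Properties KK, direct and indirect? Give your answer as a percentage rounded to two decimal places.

93.00%

Niklas reaches Solent along 2 paths.
Via Orbis → Caldera: 100% × 6% × 100% = 6%.
Via Caldera: 87% × 100% = 87%.
Total: 6% + 87% = 93%.
Rounded: 93.00%.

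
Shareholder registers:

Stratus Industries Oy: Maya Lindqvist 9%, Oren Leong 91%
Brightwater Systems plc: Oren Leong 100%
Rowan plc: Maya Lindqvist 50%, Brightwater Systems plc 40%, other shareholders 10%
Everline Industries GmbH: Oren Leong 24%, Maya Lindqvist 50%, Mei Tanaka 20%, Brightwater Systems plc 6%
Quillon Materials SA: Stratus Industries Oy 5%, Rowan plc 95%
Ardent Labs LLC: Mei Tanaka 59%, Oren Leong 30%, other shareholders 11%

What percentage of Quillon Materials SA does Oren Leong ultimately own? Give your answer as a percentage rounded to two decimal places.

Oren reaches Quillon along 2 paths.
Via Stratus: 91% × 5% = 4.55%.
Via Brightwater → Rowan: 100% × 40% × 95% = 38%.
Total: 4.55% + 38% = 42.55%.

42.55%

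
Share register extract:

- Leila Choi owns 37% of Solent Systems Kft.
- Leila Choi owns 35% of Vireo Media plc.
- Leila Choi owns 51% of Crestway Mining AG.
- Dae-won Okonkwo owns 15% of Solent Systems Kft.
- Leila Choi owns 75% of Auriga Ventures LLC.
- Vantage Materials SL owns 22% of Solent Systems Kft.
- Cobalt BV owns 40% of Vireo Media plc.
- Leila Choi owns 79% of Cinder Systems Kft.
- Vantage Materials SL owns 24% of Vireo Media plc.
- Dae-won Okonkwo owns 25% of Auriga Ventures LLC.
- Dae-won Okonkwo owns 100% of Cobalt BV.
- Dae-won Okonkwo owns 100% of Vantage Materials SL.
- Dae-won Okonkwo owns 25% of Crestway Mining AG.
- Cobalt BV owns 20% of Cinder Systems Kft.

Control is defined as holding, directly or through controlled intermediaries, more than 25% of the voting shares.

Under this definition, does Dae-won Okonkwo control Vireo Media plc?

Yes

Dae-won holds 100% of Vantage, so Dae-won controls Vantage.
Dae-won holds 100% of Cobalt, so Dae-won controls Cobalt.
Cobalt and Vantage together hold 40% + 24% = 64% of Vireo, so Dae-won controls Vireo.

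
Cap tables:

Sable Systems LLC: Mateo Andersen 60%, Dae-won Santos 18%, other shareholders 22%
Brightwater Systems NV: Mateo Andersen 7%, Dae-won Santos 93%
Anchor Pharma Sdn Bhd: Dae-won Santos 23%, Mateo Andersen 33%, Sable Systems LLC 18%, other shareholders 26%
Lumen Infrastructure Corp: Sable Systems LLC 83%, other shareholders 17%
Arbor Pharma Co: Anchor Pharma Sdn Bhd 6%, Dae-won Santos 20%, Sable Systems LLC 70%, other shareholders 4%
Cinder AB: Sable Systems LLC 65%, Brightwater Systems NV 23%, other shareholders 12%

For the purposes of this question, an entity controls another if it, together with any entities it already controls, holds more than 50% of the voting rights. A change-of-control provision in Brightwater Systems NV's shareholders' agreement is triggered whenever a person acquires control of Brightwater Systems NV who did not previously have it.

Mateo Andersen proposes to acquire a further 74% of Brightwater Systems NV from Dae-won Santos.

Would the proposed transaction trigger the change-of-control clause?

Yes

The purchase adds only to Mateo's holdings (Dae-won's stake shrinks), so Mateo is the only person who could newly come to control Brightwater.
Mateo holds 60% of Sable, so Mateo controls Sable.
Mateo and Sable together hold 33% + 18% = 51% of Anchor, so Mateo controls Anchor.
Sable holds 83% of Lumen, so Mateo controls Lumen.
Anchor and Sable together hold 6% + 70% = 76% of Arbor, so Mateo controls Arbor.
Sable holds 65% of Cinder, so Mateo controls Cinder.
In Brightwater, Mateo's side holds only 7%, not > 50%.
So before the transaction, Mateo does not control Brightwater.
After the purchase, Mateo's direct stake in Brightwater rises to 7% + 74% = 81%, and Dae-won's stake falls to 19%.
Mateo holds 81% of Brightwater, so Mateo controls Brightwater.
Mateo did not control Brightwater before and does after, so the clause is triggered.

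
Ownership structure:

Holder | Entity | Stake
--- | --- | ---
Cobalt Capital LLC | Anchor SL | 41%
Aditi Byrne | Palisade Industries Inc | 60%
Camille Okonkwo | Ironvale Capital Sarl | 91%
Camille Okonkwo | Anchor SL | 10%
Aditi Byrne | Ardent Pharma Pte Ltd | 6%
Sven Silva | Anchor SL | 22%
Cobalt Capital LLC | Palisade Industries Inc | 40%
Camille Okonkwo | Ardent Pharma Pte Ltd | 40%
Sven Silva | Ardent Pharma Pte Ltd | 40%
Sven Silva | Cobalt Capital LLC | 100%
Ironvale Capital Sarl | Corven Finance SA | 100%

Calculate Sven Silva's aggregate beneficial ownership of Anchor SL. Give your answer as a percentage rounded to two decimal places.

63.00%

Sven reaches Anchor along 2 paths.
Direct stake: 22% = 22%.
Via Cobalt: 100% × 41% = 41%.
Total: 22% + 41% = 63%.
Rounded: 63.00%.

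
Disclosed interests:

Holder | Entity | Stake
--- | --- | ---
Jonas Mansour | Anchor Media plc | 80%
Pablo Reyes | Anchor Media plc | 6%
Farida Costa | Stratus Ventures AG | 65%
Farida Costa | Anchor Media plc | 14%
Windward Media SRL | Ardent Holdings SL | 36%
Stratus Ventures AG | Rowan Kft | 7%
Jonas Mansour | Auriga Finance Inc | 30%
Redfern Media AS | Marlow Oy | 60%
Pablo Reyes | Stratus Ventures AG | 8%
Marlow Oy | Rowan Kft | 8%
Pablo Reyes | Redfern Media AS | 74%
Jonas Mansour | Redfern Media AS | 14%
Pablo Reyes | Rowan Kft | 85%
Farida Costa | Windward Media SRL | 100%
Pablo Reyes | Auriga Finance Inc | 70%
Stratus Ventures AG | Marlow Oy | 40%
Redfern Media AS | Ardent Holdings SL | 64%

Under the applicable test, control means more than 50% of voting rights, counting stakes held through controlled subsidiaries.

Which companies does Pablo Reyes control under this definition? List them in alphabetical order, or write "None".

Ardent Holdings SL, Auriga Finance Inc, Marlow Oy, Redfern Media AS, Rowan Kft

Pablo holds 70% of Auriga, so Pablo controls Auriga.
Pablo holds 74% of Redfern, so Pablo controls Redfern.
Redfern holds 60% of Marlow, so Pablo controls Marlow.
Marlow and Pablo together hold 8% + 85% = 93% of Rowan, so Pablo controls Rowan.
Redfern holds 64% of Ardent, so Pablo controls Ardent.
No other company's threshold is met.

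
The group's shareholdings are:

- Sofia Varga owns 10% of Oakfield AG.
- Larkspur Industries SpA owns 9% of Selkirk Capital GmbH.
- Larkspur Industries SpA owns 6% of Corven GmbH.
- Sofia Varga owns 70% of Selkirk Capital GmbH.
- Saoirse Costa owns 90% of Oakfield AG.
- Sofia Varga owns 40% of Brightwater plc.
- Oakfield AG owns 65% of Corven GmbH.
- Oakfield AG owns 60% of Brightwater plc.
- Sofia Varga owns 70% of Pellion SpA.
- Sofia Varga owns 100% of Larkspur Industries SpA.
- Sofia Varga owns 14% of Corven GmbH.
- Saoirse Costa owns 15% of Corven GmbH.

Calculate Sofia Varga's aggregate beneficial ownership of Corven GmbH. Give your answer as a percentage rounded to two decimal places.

26.50%

Sofia reaches Corven along 3 paths.
Via Oakfield: 10% × 65% = 6.5%.
Direct stake: 14% = 14%.
Via Larkspur: 100% × 6% = 6%.
Total: 6.5% + 14% + 6% = 26.5%.
Rounded: 26.50%.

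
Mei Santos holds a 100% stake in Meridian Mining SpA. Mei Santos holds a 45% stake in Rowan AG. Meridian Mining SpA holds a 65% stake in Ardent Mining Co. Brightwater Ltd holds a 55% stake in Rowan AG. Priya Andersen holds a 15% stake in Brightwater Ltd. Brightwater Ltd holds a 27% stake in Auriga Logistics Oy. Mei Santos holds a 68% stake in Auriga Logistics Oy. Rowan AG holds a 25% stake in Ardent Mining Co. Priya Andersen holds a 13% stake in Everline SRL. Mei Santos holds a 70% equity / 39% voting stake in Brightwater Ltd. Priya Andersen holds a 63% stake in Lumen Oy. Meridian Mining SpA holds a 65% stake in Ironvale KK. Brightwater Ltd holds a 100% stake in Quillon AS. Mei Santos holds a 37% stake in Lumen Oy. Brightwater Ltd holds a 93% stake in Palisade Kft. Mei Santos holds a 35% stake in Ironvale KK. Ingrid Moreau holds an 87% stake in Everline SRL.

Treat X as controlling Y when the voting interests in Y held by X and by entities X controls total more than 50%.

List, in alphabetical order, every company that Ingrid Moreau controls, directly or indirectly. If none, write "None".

Everline SRL

Ingrid holds 87% of Everline, so Ingrid controls Everline.
No other company's threshold is met.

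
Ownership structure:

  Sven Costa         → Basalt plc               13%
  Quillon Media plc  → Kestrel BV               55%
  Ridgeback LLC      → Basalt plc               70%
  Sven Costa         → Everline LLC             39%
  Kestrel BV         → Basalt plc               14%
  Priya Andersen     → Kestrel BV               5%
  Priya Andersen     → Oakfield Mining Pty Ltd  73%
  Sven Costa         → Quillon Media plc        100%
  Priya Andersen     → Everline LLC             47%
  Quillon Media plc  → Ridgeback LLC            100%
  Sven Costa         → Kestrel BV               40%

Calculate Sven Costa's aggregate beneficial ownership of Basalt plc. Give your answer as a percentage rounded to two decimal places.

96.30%

Sven reaches Basalt along 4 paths.
Via Quillon → Kestrel: 100% × 55% × 14% = 7.7%.
Via Kestrel: 40% × 14% = 5.6%.
Direct stake: 13% = 13%.
Via Quillon → Ridgeback: 100% × 100% × 70% = 70%.
Total: 7.7% + 5.6% + 13% + 70% = 96.3%.
Rounded: 96.30%.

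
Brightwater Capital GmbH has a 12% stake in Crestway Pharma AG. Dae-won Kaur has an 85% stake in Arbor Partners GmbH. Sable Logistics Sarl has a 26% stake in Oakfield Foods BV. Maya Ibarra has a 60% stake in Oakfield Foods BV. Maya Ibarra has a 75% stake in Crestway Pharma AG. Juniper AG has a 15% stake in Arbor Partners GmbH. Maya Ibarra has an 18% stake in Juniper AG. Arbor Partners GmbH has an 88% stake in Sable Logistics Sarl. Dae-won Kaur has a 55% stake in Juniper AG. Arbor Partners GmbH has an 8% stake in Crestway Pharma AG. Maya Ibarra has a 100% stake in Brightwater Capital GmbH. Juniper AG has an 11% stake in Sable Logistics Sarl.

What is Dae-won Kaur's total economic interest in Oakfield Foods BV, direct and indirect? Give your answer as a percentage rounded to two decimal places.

22.91%

Dae-won reaches Oakfield along 3 paths.
Via Juniper → Arbor → Sable: 55% × 15% × 88% × 26% = 1.8876%.
Via Arbor → Sable: 85% × 88% × 26% = 19.448%.
Via Juniper → Sable: 55% × 11% × 26% = 1.573%.
Total: 1.8876% + 19.448% + 1.573% = 22.9086%.
Rounded: 22.91%.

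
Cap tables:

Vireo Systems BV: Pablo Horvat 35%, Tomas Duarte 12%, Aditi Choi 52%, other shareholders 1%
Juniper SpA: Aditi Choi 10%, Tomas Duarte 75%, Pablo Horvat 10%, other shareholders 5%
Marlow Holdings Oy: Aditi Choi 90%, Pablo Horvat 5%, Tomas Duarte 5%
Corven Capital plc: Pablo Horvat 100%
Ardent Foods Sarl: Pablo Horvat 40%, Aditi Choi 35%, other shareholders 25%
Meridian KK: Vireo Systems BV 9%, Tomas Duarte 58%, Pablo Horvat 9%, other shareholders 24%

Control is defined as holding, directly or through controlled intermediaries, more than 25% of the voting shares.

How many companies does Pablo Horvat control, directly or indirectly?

Pablo holds 35% of Vireo, so Pablo controls Vireo.
Pablo holds 100% of Corven, so Pablo controls Corven.
Pablo holds 40% of Ardent, so Pablo controls Ardent.
No other company's threshold is met.
Pablo controls 3 companies.

3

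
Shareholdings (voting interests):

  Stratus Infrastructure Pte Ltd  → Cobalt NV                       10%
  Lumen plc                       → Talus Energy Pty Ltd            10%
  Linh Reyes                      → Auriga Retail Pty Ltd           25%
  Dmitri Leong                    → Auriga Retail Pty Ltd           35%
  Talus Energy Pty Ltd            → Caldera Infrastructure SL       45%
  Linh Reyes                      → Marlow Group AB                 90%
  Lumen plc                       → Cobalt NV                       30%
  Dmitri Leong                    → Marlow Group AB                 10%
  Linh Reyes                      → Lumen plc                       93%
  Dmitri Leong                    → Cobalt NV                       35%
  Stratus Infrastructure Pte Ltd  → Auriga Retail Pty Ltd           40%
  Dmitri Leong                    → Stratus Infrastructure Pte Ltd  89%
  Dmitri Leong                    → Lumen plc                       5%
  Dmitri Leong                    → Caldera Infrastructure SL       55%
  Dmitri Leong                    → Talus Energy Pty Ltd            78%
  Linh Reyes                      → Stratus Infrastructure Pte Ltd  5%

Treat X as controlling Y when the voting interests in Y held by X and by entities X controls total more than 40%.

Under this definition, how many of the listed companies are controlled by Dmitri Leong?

Dmitri holds 89% of Stratus, so Dmitri controls Stratus.
Dmitri holds 78% of Talus, so Dmitri controls Talus.
Stratus and Dmitri together hold 40% + 35% = 75% of Auriga, so Dmitri controls Auriga.
Talus and Dmitri together hold 45% + 55% = 100% of Caldera, so Dmitri controls Caldera.
Stratus and Dmitri together hold 10% + 35% = 45% of Cobalt, so Dmitri controls Cobalt.
No other company's threshold is met.
Dmitri controls 5 companies.

5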